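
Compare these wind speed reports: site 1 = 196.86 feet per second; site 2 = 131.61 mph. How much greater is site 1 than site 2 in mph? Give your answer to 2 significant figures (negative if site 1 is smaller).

2.6 mph

site 1: 196.86 ft/s = 134.223 mph.
Difference: 134.223 − 131.610 = 2.6 mph.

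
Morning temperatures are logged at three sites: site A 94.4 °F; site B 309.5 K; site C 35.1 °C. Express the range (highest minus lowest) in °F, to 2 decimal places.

site A: 94.4 °F = 34.667 °C.
site B: 309.5 K = 36.350 °C.
Spread: 36.350 − 34.667 = 1.683 °C = 3.03 °F.

3.03 °F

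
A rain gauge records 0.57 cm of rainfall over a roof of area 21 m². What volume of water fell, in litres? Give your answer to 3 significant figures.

Depth: 0.57 cm × 10 = 5.7 mm.
1 mm over 1 m² is 1 L, so volume = 5.7 × 21 = 119.7 L ≈ 120 L.

120 litres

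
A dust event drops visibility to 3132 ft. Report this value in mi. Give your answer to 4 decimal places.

1 ft = 0.000189394 SM, so 3132 × 0.000189394 = 0.5932 SM.

0.5932 SM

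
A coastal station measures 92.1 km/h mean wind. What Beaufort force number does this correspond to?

Beaufort force 10

92.1 km/h = 25.6 m/s, which is Beaufort 10 (storm, 24.5–28.4 m/s).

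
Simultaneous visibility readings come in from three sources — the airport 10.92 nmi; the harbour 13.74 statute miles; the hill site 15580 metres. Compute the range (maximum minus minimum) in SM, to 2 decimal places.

4.06 SM

the airport: 10.92 nmi = 12.5665 SM.
the hill site: 15580 m = 9.6810 SM.
Spread: 13.7400 − 9.6810 = 4.06 SM.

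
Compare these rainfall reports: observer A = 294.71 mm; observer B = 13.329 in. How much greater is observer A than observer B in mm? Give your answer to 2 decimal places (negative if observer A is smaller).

-43.85 mm

observer B: 13.329 in = 338.5566 mm.
Difference: 294.7100 − 338.5566 = -43.85 mm.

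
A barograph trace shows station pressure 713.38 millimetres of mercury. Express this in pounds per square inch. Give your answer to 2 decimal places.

13.79 psi

1 mmHg = 0.0193368 psi, so 713.38 × 0.0193368 = 13.79 psi.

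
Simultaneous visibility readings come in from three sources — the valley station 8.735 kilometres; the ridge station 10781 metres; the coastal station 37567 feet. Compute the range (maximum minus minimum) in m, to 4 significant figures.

2715 m

the valley station: 8.735 km = 8735.00 m.
the coastal station: 37567 ft = 11450.42 m.
Spread: 11450.42 − 8735.00 = 2715 m.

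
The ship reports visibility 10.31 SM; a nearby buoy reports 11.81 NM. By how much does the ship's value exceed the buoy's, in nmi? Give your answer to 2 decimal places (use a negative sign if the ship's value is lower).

the ship: 10.31 SM = 8.9591 nmi.
Difference: 8.9591 − 11.8100 = -2.85 nmi.

-2.85 nmi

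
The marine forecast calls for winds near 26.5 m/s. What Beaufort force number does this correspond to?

26.5 m/s lies in the Beaufort 10 band (storm, 24.5–28.4 m/s).

Beaufort force 10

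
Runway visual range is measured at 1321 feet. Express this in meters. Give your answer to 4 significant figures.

1 ft = 0.3048 m, so 1321 × 0.3048 = 402.6 m.

402.6 m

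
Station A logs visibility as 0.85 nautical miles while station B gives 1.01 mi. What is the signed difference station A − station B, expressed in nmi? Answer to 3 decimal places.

-0.028 nmi

station B: 1.01 SM = 0.87767 nmi.
Difference: 0.85000 − 0.87767 = -0.028 nmi.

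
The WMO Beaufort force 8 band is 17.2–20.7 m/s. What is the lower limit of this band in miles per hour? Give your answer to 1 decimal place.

38.5 mph

17.2–20.7 m/s × 2.237 = 38.5–46.3 mph.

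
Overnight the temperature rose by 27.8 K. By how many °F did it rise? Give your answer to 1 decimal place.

Converting a difference, only the 9/5 scale factor applies: Δ°F = 27.8 × 1.8 = 50.0 °F.

50.0 °F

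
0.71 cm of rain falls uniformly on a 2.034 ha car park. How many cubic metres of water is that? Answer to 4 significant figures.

144.4 cubic metres

Depth: 0.71 cm × 10 = 7.1 mm.
Area: 2.034 ha = 20340 m².
1 mm over 1 m² is 1 L, so volume = 7.1 × 20340 = 144414 L = 144.4 m³.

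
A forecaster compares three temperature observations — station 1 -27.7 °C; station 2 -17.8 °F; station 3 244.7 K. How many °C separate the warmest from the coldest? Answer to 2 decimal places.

0.78 °C

station 2: -17.8 °F = -27.667 °C.
station 3: 244.7 K = -28.450 °C.
Spread: (-27.667) − (-28.450) = 0.783 °C.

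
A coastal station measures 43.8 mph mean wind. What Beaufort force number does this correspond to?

Beaufort force 8

43.8 mph = 19.6 m/s, which is Beaufort 8 (gale, 17.2–20.7 m/s).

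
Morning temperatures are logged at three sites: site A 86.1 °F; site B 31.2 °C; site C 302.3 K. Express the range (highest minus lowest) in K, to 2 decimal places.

2.05 K

site A: 86.1 °F = 30.056 °C.
site C: 302.3 K = 29.150 °C.
Spread: 31.200 − 29.150 = 2.050 °C.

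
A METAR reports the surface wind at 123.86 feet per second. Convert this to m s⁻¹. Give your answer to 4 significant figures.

37.75 m/s

1 ft/s = 0.3048 m/s, so 123.86 × 0.3048 = 37.75 m/s.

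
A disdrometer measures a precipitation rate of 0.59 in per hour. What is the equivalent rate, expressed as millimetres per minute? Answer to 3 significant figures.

0.59 in/hour × 25.4 mm/in × 0.0166667 hour/minute = 0.250 mm/minute.

0.250 mm/minute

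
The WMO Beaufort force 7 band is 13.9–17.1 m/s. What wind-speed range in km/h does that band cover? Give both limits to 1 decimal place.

13.9–17.1 m/s × 3.6 = 50.0–61.6 km/h.

50.0 to 61.6 km/h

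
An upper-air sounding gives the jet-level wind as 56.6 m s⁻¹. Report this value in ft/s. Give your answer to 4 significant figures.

185.7 ft/s

1 m/s = 3.28084 ft/s, so 56.6 × 3.28084 = 185.7 ft/s.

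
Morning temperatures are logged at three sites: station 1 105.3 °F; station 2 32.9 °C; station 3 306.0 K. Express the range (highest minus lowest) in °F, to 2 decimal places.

14.17 °F

station 1: 105.3 °F = 40.722 °C.
station 3: 306.0 K = 32.850 °C.
Spread: 40.722 − 32.850 = 7.872 °C = 14.17 °F.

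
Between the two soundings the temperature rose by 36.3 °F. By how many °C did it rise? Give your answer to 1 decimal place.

20.2 °C

Converting a difference, only the 9/5 scale factor applies: Δ°C = 36.3 × 0.5556 = 20.2 °C.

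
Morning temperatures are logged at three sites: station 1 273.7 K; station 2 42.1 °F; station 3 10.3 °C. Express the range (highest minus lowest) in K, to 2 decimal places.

station 1: 273.7 K = 0.550 °C.
station 2: 42.1 °F = 5.611 °C.
Spread: 10.300 − 0.550 = 9.750 °C.

9.75 K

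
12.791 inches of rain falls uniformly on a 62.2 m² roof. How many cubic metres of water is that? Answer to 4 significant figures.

Depth: 12.791 in × 25.4 = 324.8914 mm.
1 mm over 1 m² is 1 L, so volume = 324.8914 × 62.2 = 20208.245 L = 20.21 m³.

20.21 cubic metres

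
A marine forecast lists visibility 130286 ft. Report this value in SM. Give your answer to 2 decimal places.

1 ft = 0.000189394 SM, so 130286 × 0.000189394 = 24.68 SM.

24.68 SM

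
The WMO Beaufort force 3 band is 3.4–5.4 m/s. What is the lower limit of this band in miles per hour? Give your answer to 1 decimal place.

3.4–5.4 m/s × 2.237 = 7.6–12.1 mph.

7.6 mph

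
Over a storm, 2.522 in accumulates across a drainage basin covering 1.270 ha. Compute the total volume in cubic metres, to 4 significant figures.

Depth: 2.522 in × 25.4 = 64.0588 mm.
Area: 1.270 ha = 12700 m².
1 mm over 1 m² is 1 L, so volume = 64.0588 × 12700 = 813546.76 L = 813.5 m³.

813.5 cubic metres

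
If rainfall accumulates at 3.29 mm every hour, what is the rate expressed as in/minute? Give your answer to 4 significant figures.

3.29 mm/hour × 0.0393701 in/mm × 0.0166667 hour/minute = 0.002159 in/minute.

0.002159 in/minute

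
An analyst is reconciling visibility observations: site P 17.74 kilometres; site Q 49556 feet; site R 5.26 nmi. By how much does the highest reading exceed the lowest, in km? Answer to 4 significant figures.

7.998 km

site Q: 49556 ft = 15.10467 km.
site R: 5.26 nmi = 9.74152 km.
Spread: 17.74000 − 9.74152 = 7.998 km.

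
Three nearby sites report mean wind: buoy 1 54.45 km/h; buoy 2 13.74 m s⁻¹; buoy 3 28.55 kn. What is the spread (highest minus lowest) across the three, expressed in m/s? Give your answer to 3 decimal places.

buoy 1: 54.45 km/h = 15.12500 m/s.
buoy 3: 28.55 kt = 14.68739 m/s.
Spread: 15.12500 − 13.74000 = 1.385 m/s.

1.385 m/s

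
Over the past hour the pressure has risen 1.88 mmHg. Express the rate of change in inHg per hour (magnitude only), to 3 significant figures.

0.0740 inHg per hour

1.88 mmHg / 1 h × 0.0393701 inHg/mmHg = 0.0740 inHg/h.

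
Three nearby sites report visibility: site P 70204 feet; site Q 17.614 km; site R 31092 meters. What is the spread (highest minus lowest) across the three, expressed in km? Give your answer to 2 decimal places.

site P: 70204 ft = 21.3982 km.
site R: 31092 m = 31.0920 km.
Spread: 31.0920 − 17.6140 = 13.48 km.

13.48 km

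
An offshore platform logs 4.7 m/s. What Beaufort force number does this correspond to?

4.7 m/s lies in the Beaufort 3 band (gentle breeze, 3.4–5.4 m/s).

Beaufort force 3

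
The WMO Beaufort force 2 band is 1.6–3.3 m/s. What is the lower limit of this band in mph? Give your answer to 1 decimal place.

1.6–3.3 m/s × 2.237 = 3.6–7.4 mph.

3.6 mph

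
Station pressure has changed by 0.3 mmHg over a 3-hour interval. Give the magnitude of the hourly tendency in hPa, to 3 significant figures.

0.3 mmHg / 3 h × 1.33322 hPa/mmHg = 0.133 hPa/h.

0.133 hPa per hour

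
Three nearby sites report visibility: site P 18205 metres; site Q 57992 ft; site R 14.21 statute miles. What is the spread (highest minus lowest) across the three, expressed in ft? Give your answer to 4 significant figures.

site P: 18205 m = 59727.69 ft.
site R: 14.21 SM = 75028.80 ft.
Spread: 75028.80 − 57992.00 = 17040 ft.

17040 ft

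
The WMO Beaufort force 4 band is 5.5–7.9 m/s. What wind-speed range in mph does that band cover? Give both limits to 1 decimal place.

5.5–7.9 m/s × 2.237 = 12.3–17.7 mph.

12.3 to 17.7 mph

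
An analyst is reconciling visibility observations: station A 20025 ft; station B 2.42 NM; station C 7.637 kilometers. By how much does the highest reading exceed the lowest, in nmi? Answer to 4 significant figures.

1.704 nmi

station A: 20025 ft = 3.29569 nmi.
station C: 7.637 km = 4.12365 nmi.
Spread: 4.12365 − 2.42000 = 1.704 nmi.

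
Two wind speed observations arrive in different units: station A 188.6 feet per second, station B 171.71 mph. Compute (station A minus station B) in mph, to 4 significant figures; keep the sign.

-43.12 mph

station A: 188.6 ft/s = 128.5909 mph.
Difference: 128.5909 − 171.7100 = -43.12 mph.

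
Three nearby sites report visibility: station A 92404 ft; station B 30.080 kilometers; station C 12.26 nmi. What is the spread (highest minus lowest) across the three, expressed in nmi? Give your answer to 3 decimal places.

3.982 nmi

station A: 92404 ft = 15.20774 nmi.
station B: 30.080 km = 16.24190 nmi.
Spread: 16.24190 − 12.26000 = 3.982 nmi.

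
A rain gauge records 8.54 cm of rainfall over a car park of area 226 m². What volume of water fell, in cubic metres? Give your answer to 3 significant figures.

Depth: 8.54 cm × 10 = 85.4 mm.
1 mm over 1 m² is 1 L, so volume = 85.4 × 226 = 19300.4 L = 19.3 m³.

19.3 cubic metres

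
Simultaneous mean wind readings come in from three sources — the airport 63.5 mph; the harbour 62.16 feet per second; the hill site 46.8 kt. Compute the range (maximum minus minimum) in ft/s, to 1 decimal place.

31.0 ft/s

the airport: 63.5 mph = 93.133 ft/s.
the hill site: 46.8 kt = 78.990 ft/s.
Spread: 93.133 − 62.160 = 31.0 ft/s.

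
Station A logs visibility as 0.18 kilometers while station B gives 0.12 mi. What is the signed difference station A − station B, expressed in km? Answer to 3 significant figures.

station B: 0.12 SM = 0.193121 km.
Difference: 0.180000 − 0.193121 = -0.0131 km.

-0.0131 km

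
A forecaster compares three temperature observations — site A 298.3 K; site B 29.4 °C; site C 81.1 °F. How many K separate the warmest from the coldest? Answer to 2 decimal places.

4.25 K

site A: 298.3 K = 25.150 °C.
site C: 81.1 °F = 27.278 °C.
Spread: 29.400 − 25.150 = 4.250 °C.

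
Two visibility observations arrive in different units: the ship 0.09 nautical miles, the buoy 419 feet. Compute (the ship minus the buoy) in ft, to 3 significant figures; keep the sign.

the ship: 0.09 nmi = 546.85 ft.
Difference: 546.85 − 419.00 = 128 ft.

128 ft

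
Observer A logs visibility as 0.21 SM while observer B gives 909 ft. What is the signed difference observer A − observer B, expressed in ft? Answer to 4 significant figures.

observer A: 0.21 SM = 1108.800 ft.
Difference: 1108.800 − 909.000 = 199.8 ft.

199.8 ft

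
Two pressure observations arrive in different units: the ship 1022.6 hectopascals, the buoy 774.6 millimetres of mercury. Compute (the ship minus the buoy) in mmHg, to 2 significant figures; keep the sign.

-7.6 mmHg

the ship: 1022.6 hPa = 767.013 mmHg.
Difference: 767.013 − 774.600 = -7.6 mmHg.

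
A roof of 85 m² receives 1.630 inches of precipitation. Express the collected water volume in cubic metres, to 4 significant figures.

3.519 cubic metres

Depth: 1.630 in × 25.4 = 41.402 mm.
1 mm over 1 m² is 1 L, so volume = 41.402 × 85 = 3519.17 L = 3.519 m³.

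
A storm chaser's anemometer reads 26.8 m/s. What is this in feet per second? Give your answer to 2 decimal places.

1 m/s = 3.28084 ft/s, so 26.8 × 3.28084 = 87.93 ft/s.

87.93 ft/s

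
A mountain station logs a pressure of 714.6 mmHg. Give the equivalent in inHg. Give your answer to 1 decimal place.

28.1 inHg

1 mmHg = 0.0393701 inHg, so 714.6 × 0.0393701 = 28.1 inHg.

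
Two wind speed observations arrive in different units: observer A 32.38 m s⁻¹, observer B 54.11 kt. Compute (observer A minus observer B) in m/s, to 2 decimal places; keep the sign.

observer B: 54.11 kt = 27.8366 m/s.
Difference: 32.3800 − 27.8366 = 4.54 m/s.

4.54 m/s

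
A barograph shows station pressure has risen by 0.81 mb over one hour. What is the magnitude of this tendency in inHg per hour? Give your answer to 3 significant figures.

0.0239 inHg per hour

0.81 mb / 1 h × 0.02953 inHg/mb = 0.0239 inHg/h.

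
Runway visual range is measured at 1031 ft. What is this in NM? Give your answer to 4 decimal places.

0.1697 nmi

1 ft = 0.000164579 nmi, so 1031 × 0.000164579 = 0.1697 nmi.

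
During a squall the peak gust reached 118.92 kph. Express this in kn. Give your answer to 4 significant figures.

1 km/h = 0.539957 kt, so 118.92 × 0.539957 = 64.21 kt.

64.21 kt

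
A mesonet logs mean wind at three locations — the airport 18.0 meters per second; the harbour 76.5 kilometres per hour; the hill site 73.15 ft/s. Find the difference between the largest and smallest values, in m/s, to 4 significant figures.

4.296 m/s

the harbour: 76.5 km/h = 21.25000 m/s.
the hill site: 73.15 ft/s = 22.29612 m/s.
Spread: 22.29612 − 18.00000 = 4.296 m/s.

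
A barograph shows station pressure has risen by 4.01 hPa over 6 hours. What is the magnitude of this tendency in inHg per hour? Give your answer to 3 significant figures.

4.01 hPa / 6 h × 0.02953 inHg/hPa = 0.0197 inHg/h.

0.0197 inHg per hour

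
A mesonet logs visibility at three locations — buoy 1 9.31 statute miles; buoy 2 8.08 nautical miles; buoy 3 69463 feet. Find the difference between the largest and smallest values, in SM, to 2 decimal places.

3.86 SM

buoy 2: 8.08 nmi = 9.2983 SM.
buoy 3: 69463 ft = 13.1559 SM.
Spread: 13.1559 − 9.2983 = 3.86 SM.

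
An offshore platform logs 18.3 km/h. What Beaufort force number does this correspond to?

Beaufort force 3

18.3 km/h = 5.1 m/s, which is Beaufort 3 (gentle breeze, 3.4–5.4 m/s).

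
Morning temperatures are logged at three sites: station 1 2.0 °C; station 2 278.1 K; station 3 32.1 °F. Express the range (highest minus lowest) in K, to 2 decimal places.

4.89 K

station 2: 278.1 K = 4.950 °C.
station 3: 32.1 °F = 0.056 °C.
Spread: 4.950 − 0.056 = 4.894 °C.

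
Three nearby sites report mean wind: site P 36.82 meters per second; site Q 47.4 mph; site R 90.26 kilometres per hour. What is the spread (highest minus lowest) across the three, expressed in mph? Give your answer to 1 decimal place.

35.0 mph

site P: 36.82 m/s = 82.364 mph.
site R: 90.26 km/h = 56.085 mph.
Spread: 82.364 − 47.400 = 35.0 mph.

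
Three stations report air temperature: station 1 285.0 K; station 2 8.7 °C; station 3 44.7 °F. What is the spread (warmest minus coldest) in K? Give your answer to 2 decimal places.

station 1: 285.0 K = 11.850 °C.
station 3: 44.7 °F = 7.056 °C.
Spread: 11.850 − 7.056 = 4.794 °C.

4.79 K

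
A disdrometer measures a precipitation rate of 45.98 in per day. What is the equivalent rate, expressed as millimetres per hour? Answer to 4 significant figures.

48.66 mm/hour

45.98 in/day × 25.4 mm/in × 0.0416667 day/hour = 48.66 mm/hour.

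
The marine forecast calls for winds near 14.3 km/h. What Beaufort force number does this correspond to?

Beaufort force 3

14.3 km/h = 4.0 m/s, which is Beaufort 3 (gentle breeze, 3.4–5.4 m/s).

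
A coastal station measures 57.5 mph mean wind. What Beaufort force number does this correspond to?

57.5 mph = 25.7 m/s, which is Beaufort 10 (storm, 24.5–28.4 m/s).

Beaufort force 10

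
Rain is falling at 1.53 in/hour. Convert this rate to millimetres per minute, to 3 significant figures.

0.648 mm/minute

1.53 in/hour × 25.4 mm/in × 0.0166667 hour/minute = 0.648 mm/minute.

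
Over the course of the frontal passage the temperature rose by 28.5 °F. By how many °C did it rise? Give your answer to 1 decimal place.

15.8 °C

For a temperature change the 32° offset cancels: Δ°C = 28.5 × 0.5556 = 15.8 °C.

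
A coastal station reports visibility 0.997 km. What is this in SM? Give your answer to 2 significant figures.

0.62 SM

1 km = 0.621371 SM, so 0.997 × 0.621371 = 0.62 SM.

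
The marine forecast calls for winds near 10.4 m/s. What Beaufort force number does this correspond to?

10.4 m/s lies in the Beaufort 5 band (fresh breeze, 8.0–10.7 m/s).

Beaufort force 5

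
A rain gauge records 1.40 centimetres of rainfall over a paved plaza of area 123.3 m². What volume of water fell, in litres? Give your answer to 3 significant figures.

Depth: 1.40 cm × 10 = 14 mm.
1 mm over 1 m² is 1 L, so volume = 14 × 123.3 = 1726.2 L ≈ 1730 L.

1730 litres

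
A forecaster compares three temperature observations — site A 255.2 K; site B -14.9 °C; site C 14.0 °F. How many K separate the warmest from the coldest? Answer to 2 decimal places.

7.95 K

site A: 255.2 K = -17.950 °C.
site C: 14.0 °F = -10.000 °C.
Spread: (-10.000) − (-17.950) = 7.950 °C.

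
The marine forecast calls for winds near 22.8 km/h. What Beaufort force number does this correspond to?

Beaufort force 4

22.8 km/h = 6.3 m/s, which is Beaufort 4 (moderate breeze, 5.5–7.9 m/s).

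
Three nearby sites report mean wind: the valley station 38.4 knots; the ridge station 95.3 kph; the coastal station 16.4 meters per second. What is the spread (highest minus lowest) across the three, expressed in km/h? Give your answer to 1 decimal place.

the valley station: 38.4 kt = 71.117 km/h.
the coastal station: 16.4 m/s = 59.040 km/h.
Spread: 95.300 − 59.040 = 36.3 km/h.

36.3 km/h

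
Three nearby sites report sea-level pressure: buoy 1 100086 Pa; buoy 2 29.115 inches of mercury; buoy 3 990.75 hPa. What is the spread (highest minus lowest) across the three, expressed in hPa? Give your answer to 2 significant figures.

15 hPa

buoy 1: 100086 Pa = 1000.86 hPa.
buoy 2: 29.115 inHg = 985.95 hPa.
Spread: 1000.86 − 985.95 = 15 hPa.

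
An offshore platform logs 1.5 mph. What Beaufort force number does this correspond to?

Beaufort force 1

1.5 mph = 0.7 m/s, which is Beaufort 1 (light air, 0.3–1.5 m/s).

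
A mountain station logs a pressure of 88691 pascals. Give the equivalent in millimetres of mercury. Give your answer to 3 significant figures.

665 mmHg

1 Pa = 0.00750062 mmHg, so 88691 × 0.00750062 = 665 mmHg.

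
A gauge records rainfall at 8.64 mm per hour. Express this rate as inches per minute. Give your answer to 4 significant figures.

0.005669 in/minute

8.64 mm/hour × 0.0393701 in/mm × 0.0166667 hour/minute = 0.005669 in/minute.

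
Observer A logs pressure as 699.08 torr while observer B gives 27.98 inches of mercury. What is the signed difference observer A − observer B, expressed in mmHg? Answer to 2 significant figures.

observer B: 27.98 inHg = 710.69 mmHg.
Difference: 699.08 − 710.69 = -12 mmHg.

-12 mmHg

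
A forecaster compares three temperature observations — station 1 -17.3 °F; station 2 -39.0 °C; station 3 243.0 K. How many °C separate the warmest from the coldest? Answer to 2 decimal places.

station 1: -17.3 °F = -27.389 °C.
station 3: 243.0 K = -30.150 °C.
Spread: (-27.389) − (-39.000) = 11.611 °C.

11.61 °C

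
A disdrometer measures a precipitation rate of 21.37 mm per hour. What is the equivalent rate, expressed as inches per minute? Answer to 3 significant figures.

21.37 mm/hour × 0.0393701 in/mm × 0.0166667 hour/minute = 0.0140 in/minute.

0.0140 in/minute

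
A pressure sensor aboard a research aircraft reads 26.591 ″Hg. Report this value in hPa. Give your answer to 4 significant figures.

900.5 hPa

1 inHg = 33.8639 hPa, so 26.591 × 33.8639 = 900.5 hPa.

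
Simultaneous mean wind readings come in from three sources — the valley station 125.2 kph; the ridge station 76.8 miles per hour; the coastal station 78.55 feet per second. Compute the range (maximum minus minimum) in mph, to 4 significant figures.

the valley station: 125.2 km/h = 77.7957 mph.
the coastal station: 78.55 ft/s = 53.5568 mph.
Spread: 77.7957 − 53.5568 = 24.24 mph.

24.24 mph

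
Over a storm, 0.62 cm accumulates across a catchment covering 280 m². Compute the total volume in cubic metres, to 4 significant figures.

Depth: 0.62 cm × 10 = 6.2 mm.
1 mm over 1 m² is 1 L, so volume = 6.2 × 280 = 1736 L = 1.736 m³.

1.736 cubic metres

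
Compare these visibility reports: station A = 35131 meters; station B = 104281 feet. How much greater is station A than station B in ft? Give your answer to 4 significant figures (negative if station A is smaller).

10980 ft

station A: 35131 m = 115259.19 ft.
Difference: 115259.19 − 104281.00 = 10980 ft.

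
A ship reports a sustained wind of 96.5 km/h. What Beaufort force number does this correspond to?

Beaufort force 10

96.5 km/h = 26.8 m/s, which is Beaufort 10 (storm, 24.5–28.4 m/s).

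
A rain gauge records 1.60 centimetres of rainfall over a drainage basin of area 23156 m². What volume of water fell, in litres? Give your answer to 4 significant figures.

370500 litres

Depth: 1.60 cm × 10 = 16 mm.
1 mm over 1 m² is 1 L, so volume = 16 × 23156 = 370496 L ≈ 370500 L.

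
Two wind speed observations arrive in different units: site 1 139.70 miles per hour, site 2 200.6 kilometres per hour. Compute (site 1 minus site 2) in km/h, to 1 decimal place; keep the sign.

24.2 km/h

site 1: 139.70 mph = 224.825 km/h.
Difference: 224.825 − 200.600 = 24.2 km/h.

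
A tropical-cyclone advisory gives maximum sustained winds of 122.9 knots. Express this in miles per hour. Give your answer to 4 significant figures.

1 kt = 1.15078 mph, so 122.9 × 1.15078 = 141.4 mph.

141.4 mph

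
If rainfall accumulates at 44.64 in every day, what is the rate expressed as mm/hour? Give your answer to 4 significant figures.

47.24 mm/hour

44.64 in/day × 25.4 mm/in × 0.0416667 day/hour = 47.24 mm/hour.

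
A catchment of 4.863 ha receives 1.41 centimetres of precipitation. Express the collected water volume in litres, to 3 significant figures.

686000 litres

Depth: 1.41 cm × 10 = 14.1 mm.
Area: 4.863 ha = 48630 m².
1 mm over 1 m² is 1 L, so volume = 14.1 × 48630 = 685683 L ≈ 686000 L.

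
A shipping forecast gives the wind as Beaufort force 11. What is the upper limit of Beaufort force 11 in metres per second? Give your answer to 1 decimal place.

32.6 m/s

Beaufort 11 (violent storm) spans 28.5–32.6 m/s.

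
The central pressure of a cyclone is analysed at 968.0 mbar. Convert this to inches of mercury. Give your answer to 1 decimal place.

1 mb = 0.02953 inHg, so 968.0 × 0.02953 = 28.6 inHg.

28.6 inHg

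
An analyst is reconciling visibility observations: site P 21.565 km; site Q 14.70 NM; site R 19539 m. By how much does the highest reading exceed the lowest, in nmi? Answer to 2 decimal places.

4.15 nmi

site P: 21.565 km = 11.6442 nmi.
site R: 19539 m = 10.5502 nmi.
Spread: 14.7000 − 10.5502 = 4.15 nmi.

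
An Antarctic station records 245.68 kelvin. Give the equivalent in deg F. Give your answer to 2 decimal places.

First to °C: -27.47 °C.
Then to °F: -17.45 °F.

-17.45 °F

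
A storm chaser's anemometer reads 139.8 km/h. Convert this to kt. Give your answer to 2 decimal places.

75.49 kt

1 km/h = 0.539957 kt, so 139.8 × 0.539957 = 75.49 kt.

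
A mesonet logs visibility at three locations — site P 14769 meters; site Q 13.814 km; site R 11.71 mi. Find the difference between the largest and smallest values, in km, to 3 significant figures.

site P: 14769 m = 14.7690 km.
site R: 11.71 SM = 18.8454 km.
Spread: 18.8454 − 13.8140 = 5.03 km.

5.03 km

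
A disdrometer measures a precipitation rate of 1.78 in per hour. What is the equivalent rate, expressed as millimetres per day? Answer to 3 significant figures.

1090 mm/day

1.78 in/hour × 25.4 mm/in × 24 hour/day = 1090 mm/day.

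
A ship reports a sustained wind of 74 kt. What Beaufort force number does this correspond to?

Beaufort force 12

74 kt lies in the Beaufort 12 band (hurricane force, ≥64 kt).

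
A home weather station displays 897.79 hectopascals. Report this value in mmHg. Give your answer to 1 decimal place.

1 hPa = 0.750062 mmHg, so 897.79 × 0.750062 = 673.4 mmHg.

673.4 mmHg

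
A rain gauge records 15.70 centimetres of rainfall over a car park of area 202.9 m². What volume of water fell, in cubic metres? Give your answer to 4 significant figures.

Depth: 15.70 cm × 10 = 157 mm.
1 mm over 1 m² is 1 L, so volume = 157 × 202.9 = 31855.3 L = 31.86 m³.

31.86 cubic metres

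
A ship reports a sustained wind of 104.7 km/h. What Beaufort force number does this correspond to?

Beaufort force 11

104.7 km/h = 29.1 m/s, which is Beaufort 11 (violent storm, 28.5–32.6 m/s).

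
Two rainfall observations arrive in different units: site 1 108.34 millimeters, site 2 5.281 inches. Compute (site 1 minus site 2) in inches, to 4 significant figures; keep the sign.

site 1: 108.34 mm = 4.26535 in.
Difference: 4.26535 − 5.28100 = -1.016 in.

-1.016 in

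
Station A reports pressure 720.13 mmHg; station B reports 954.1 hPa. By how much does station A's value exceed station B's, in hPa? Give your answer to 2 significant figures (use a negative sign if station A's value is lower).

6.0 hPa

station A: 720.13 mmHg = 960.095 hPa.
Difference: 960.095 − 954.100 = 6.0 hPa.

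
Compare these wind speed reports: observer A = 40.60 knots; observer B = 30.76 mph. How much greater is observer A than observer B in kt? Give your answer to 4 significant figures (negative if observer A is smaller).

observer B: 30.76 mph = 26.7297 kt.
Difference: 40.6000 − 26.7297 = 13.87 kt.

13.87 kt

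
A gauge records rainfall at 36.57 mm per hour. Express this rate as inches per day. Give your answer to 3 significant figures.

34.6 in/day

36.57 mm/hour × 0.0393701 in/mm × 24 hour/day = 34.6 in/day.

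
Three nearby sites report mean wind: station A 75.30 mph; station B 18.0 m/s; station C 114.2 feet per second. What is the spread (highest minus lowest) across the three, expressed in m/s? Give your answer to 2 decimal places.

16.81 m/s

station A: 75.30 mph = 33.6621 m/s.
station C: 114.2 ft/s = 34.8082 m/s.
Spread: 34.8082 − 18.0000 = 16.81 m/s.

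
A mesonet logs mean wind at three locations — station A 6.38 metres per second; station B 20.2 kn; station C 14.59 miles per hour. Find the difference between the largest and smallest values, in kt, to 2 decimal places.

station A: 6.38 m/s = 12.4017 kt.
station C: 14.59 mph = 12.6784 kt.
Spread: 20.2000 − 12.4017 = 7.80 kt.

7.80 kt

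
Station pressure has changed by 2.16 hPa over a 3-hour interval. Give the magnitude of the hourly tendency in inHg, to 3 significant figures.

0.0213 inHg per hour

2.16 hPa / 3 h × 0.02953 inHg/hPa = 0.0213 inHg/h.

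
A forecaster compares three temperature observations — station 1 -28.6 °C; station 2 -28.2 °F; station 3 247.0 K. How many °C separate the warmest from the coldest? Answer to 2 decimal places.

station 2: -28.2 °F = -33.444 °C.
station 3: 247.0 K = -26.150 °C.
Spread: (-26.150) − (-33.444) = 7.294 °C.

7.29 °C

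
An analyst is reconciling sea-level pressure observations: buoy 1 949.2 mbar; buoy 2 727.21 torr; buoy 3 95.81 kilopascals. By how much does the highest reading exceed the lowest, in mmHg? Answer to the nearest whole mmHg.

15 mmHg

buoy 1: 949.2 mb = 711.96 mmHg.
buoy 3: 95.81 kPa = 718.63 mmHg.
Spread: 727.21 − 711.96 = 15 mmHg.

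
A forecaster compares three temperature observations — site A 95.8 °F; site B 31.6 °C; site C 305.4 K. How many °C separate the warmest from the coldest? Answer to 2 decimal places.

site A: 95.8 °F = 35.444 °C.
site C: 305.4 K = 32.250 °C.
Spread: 35.444 − 31.600 = 3.844 °C.

3.84 °C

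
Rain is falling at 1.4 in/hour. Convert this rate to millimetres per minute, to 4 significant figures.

1.4 in/hour × 25.4 mm/in × 0.0166667 hour/minute = 0.5927 mm/minute.

0.5927 mm/minute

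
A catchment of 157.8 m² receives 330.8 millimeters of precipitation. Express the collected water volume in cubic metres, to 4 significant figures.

52.20 cubic metres

1 mm over 1 m² is 1 L, so volume = 330.8 × 157.8 = 52200.24 L = 52.20 m³.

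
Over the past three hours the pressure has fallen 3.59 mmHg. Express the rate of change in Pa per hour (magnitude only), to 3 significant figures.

3.59 mmHg / 3 h × 133.322 Pa/mmHg = 160 Pa/h.

160 Pa per hour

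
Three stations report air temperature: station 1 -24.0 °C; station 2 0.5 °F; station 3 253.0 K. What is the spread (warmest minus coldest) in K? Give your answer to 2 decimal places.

6.50 K

station 2: 0.5 °F = -17.500 °C.
station 3: 253.0 K = -20.150 °C.
Spread: (-17.500) − (-24.000) = 6.500 °C.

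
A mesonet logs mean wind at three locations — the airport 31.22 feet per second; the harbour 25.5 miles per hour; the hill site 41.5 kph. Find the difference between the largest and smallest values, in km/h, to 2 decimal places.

7.24 km/h

the airport: 31.22 ft/s = 34.2571 km/h.
the harbour: 25.5 mph = 41.0383 km/h.
Spread: 41.5000 − 34.2571 = 7.24 km/h.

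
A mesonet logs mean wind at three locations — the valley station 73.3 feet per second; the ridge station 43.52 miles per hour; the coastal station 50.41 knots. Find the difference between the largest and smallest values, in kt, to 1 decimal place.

12.6 kt

the valley station: 73.3 ft/s = 43.429 kt.
the ridge station: 43.52 mph = 37.818 kt.
Spread: 50.410 − 37.818 = 12.6 kt.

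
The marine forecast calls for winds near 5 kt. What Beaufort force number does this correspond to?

5 kt lies in the Beaufort 2 band (light breeze, 4–6 kt).

Beaufort force 2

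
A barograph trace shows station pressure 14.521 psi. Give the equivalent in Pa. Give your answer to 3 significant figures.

100000 Pa

1 psi = 6894.76 Pa, so 14.521 × 6894.76 = 100000 Pa.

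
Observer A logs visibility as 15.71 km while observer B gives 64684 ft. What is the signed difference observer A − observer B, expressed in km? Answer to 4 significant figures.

-4.006 km

observer B: 64684 ft = 19.71568 km.
Difference: 15.71000 − 19.71568 = -4.006 km.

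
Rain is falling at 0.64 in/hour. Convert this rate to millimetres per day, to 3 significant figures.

390 mm/day

0.64 in/hour × 25.4 mm/in × 24 hour/day = 390 mm/day.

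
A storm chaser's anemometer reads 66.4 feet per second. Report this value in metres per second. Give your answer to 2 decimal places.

1 ft/s = 0.3048 m/s, so 66.4 × 0.3048 = 20.24 m/s.

20.24 m/s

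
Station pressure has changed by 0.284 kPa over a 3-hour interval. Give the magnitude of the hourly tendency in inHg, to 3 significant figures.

0.0280 inHg per hour

0.284 kPa / 3 h × 0.2953 inHg/kPa = 0.0280 inHg/h.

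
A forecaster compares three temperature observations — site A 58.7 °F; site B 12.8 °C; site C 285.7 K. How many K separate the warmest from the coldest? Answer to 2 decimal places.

site A: 58.7 °F = 14.833 °C.
site C: 285.7 K = 12.550 °C.
Spread: 14.833 − 12.550 = 2.283 °C.

2.28 K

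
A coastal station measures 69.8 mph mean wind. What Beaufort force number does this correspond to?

69.8 mph = 31.2 m/s, which is Beaufort 11 (violent storm, 28.5–32.6 m/s).

Beaufort force 11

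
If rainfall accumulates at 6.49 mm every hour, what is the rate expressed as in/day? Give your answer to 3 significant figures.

6.13 in/day

6.49 mm/hour × 0.0393701 in/mm × 24 hour/day = 6.13 in/day.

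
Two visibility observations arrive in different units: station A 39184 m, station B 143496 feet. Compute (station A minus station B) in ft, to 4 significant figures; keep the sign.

-14940 ft

station A: 39184 m = 128556.43 ft.
Difference: 128556.43 − 143496.00 = -14940 ft.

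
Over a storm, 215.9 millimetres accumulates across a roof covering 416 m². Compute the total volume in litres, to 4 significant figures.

89810 litres

1 mm over 1 m² is 1 L, so volume = 215.9 × 416 = 89814.4 L ≈ 89810 L.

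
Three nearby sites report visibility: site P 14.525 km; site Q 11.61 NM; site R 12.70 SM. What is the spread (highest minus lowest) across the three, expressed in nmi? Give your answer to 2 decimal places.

3.77 nmi

site P: 14.525 km = 7.8429 nmi.
site R: 12.70 SM = 11.0360 nmi.
Spread: 11.6100 − 7.8429 = 3.77 nmi.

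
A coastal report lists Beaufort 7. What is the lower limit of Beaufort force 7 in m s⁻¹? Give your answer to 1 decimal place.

Beaufort 7 (near gale) spans 13.9–17.1 m/s.

13.9 m/s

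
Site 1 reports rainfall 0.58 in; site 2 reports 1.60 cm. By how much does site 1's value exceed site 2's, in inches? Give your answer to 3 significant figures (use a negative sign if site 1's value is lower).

-0.0499 in

site 2: 1.60 cm = 0.629921 in.
Difference: 0.580000 − 0.629921 = -0.0499 in.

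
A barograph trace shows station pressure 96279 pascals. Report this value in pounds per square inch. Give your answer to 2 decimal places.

1 Pa = 0.000145038 psi, so 96279 × 0.000145038 = 13.96 psi.

13.96 psi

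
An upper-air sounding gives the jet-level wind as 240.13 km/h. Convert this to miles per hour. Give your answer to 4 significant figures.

1 km/h = 0.621371 mph, so 240.13 × 0.621371 = 149.2 mph.

149.2 mph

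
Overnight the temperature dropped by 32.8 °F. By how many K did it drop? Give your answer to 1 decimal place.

A change of 1 °C equals a change of 1.8 °F: ΔK = 32.8 × 0.5556 = 18.2 K.

18.2 K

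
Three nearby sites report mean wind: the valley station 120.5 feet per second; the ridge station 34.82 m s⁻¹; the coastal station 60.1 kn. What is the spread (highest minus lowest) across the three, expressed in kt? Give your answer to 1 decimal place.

11.3 kt

the valley station: 120.5 ft/s = 71.394 kt.
the ridge station: 34.82 m/s = 67.685 kt.
Spread: 71.394 − 60.100 = 11.3 kt.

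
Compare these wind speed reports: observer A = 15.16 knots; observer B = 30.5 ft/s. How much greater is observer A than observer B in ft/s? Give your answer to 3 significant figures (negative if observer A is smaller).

observer A: 15.16 kt = 25.5872 ft/s.
Difference: 25.5872 − 30.5000 = -4.91 ft/s.

-4.91 ft/s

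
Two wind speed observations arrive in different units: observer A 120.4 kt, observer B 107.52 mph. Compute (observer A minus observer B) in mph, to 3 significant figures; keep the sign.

31.0 mph

observer A: 120.4 kt = 138.554 mph.
Difference: 138.554 − 107.520 = 31.0 mph.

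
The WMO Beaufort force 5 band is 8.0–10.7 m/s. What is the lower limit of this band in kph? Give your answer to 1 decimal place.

28.8 km/h

8.0–10.7 m/s × 3.6 = 28.8–38.5 km/h.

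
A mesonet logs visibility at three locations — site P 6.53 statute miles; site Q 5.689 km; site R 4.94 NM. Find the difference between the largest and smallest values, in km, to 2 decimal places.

4.82 km

site P: 6.53 SM = 10.5090 km.
site R: 4.94 nmi = 9.1489 km.
Spread: 10.5090 − 5.6890 = 4.82 km.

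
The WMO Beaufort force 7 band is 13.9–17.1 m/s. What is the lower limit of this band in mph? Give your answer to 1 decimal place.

13.9–17.1 m/s × 2.237 = 31.1–38.3 mph.

31.1 mph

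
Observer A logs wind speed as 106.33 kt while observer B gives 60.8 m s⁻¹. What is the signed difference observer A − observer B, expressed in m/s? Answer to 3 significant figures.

observer A: 106.33 kt = 54.7009 m/s.
Difference: 54.7009 − 60.8000 = -6.10 m/s.

-6.10 m/s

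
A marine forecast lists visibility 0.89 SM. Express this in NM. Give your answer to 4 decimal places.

1 SM = 0.868976 nmi, so 0.89 × 0.868976 = 0.7734 nmi.

0.7734 nmi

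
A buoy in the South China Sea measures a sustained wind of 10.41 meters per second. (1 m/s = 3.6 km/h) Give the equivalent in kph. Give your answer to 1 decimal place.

1 m/s = 3.6 km/h, so 10.41 × 3.6 = 37.5 km/h.

37.5 km/h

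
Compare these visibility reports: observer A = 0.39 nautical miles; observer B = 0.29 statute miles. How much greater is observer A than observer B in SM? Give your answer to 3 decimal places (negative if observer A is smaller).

observer A: 0.39 nmi = 0.44880 SM.
Difference: 0.44880 − 0.29000 = 0.159 SM.

0.159 SM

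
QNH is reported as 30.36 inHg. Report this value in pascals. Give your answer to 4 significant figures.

102800 Pa

1 inHg = 3386.39 Pa, so 30.36 × 3386.39 = 102800 Pa.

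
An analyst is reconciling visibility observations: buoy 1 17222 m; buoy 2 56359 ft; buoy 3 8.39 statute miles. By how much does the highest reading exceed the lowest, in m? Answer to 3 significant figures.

buoy 2: 56359 ft = 17178.22 m.
buoy 3: 8.39 SM = 13502.40 m.
Spread: 17222.00 − 13502.40 = 3720 m.

3720 m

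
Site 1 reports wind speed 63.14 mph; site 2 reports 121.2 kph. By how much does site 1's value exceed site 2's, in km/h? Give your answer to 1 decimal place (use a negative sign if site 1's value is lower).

-19.6 km/h

site 1: 63.14 mph = 101.614 km/h.
Difference: 101.614 − 121.200 = -19.6 km/h.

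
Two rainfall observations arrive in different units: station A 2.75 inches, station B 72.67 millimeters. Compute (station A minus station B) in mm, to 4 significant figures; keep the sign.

-2.820 mm

station A: 2.75 in = 69.85000 mm.
Difference: 69.85000 − 72.67000 = -2.820 mm.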